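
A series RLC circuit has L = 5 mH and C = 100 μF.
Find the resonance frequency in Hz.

Step 1 — Resonance condition Im(Z)=0 gives ω₀ = 1/√(LC).
Step 2 — ω₀ = 1/√(0.005·0.0001) = 1414 rad/s.
Step 3 — f₀ = ω₀/(2π) = 225.1 Hz.

f₀ = 225.1 Hz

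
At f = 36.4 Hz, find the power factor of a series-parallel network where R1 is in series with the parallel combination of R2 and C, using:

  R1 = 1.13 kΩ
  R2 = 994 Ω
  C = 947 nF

Step 1 — Angular frequency: ω = 2π·f = 2π·36.4 = 228.7 rad/s.
Step 2 — Component impedances:
  R1: Z = R = 1130 Ω
  R2: Z = R = 994 Ω
  C: Z = 1/(jωC) = -j/(ω·C) = 0 - j4617 Ω
Step 3 — Parallel branch: R2 || C = 1/(1/R2 + 1/C) = 950 - j204.5 Ω.
Step 4 — Series with R1: Z_total = R1 + (R2 || C) = 2080 - j204.5 Ω = 2090∠-5.6° Ω.
Step 5 — Power factor: PF = cos(φ) = Re(Z)/|Z| = 2080/2090 = 0.9952.
Step 6 — Type: Im(Z) = -204.5 ⇒ leading (phase φ = -5.6°).

PF = 0.9952 (leading, φ = -5.6°)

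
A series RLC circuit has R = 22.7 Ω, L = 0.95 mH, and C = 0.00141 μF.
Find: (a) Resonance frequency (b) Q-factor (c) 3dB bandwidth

Step 1 — Resonance condition Im(Z)=0 gives ω₀ = 1/√(LC).
Step 2 — ω₀ = 1/√(0.00095·1.41e-09) = 8.64e+05 rad/s.
Step 3 — f₀ = ω₀/(2π) = 1.375e+05 Hz.
Step 4 — Series Q: Q = ω₀L/R = 8.64e+05·0.00095/22.7 = 36.16.
Step 5 — 3dB bandwidth: Δω = ω₀/Q = 2.389e+04 rad/s; BW = Δω/(2π) = 3803 Hz.

(a) f₀ = 1.375e+05 Hz  (b) Q = 36.16  (c) BW = 3803 Hz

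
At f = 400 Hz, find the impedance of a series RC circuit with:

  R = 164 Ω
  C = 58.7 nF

Step 1 — Angular frequency: ω = 2π·f = 2π·400 = 2513 rad/s.
Step 2 — Component impedances:
  R: Z = R = 164 Ω
  C: Z = 1/(jωC) = -j/(ω·C) = 0 - j6778 Ω
Step 3 — Series combination: Z_total = R + C = 164 - j6778 Ω = 6780∠-88.6° Ω.

Z = 164 - j6778 Ω = 6780∠-88.6° Ω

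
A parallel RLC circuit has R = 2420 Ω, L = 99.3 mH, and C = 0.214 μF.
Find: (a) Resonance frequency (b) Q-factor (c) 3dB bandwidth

Step 1 — Resonance: ω₀ = 1/√(LC) = 1/√(0.0993·2.14e-07) = 6860 rad/s.
Step 2 — f₀ = ω₀/(2π) = 1092 Hz.
Step 3 — Parallel Q: Q = R/(ω₀L) = 2420/(6860·0.0993) = 3.553.
Step 4 — Bandwidth: Δω = ω₀/Q = 1931 rad/s; BW = Δω/(2π) = 307.3 Hz.

(a) f₀ = 1092 Hz  (b) Q = 3.553  (c) BW = 307.3 Hz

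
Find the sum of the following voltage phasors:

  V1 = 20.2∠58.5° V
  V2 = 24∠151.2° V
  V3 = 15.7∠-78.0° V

Step 1 — Convert each phasor to rectangular form:
  V1 = 20.2·(cos(58.5°) + j·sin(58.5°)) = 10.55 + j17.22 V
  V2 = 24·(cos(151.2°) + j·sin(151.2°)) = -21.03 + j11.56 V
  V3 = 15.7·(cos(-78.0°) + j·sin(-78.0°)) = 3.264 - j15.36 V
Step 2 — Sum components: V_total = -7.213 + j13.43 V.
Step 3 — Convert to polar: |V_total| = 15.24 V, ∠V_total = 118.2°.

V_total = 15.24∠118.2° V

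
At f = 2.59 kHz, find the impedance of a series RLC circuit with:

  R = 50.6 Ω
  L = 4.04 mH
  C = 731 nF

Step 1 — Angular frequency: ω = 2π·f = 2π·2590 = 1.627e+04 rad/s.
Step 2 — Component impedances:
  R: Z = R = 50.6 Ω
  L: Z = jωL = j·1.627e+04·0.00404 = 0 + j65.74 Ω
  C: Z = 1/(jωC) = -j/(ω·C) = 0 - j84.06 Ω
Step 3 — Series combination: Z_total = R + L + C = 50.6 - j18.32 Ω = 53.81∠-19.9° Ω.

Z = 50.6 - j18.32 Ω = 53.81∠-19.9° Ω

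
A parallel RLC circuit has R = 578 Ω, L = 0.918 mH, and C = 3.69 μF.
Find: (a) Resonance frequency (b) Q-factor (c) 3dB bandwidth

Step 1 — Resonance: ω₀ = 1/√(LC) = 1/√(0.000918·3.69e-06) = 1.718e+04 rad/s.
Step 2 — f₀ = ω₀/(2π) = 2735 Hz.
Step 3 — Parallel Q: Q = R/(ω₀L) = 578/(1.718e+04·0.000918) = 36.65.
Step 4 — Bandwidth: Δω = ω₀/Q = 468.9 rad/s; BW = Δω/(2π) = 74.62 Hz.

(a) f₀ = 2735 Hz  (b) Q = 36.65  (c) BW = 74.62 Hz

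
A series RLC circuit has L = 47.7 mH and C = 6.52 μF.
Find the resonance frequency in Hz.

Step 1 — Resonance condition Im(Z)=0 gives ω₀ = 1/√(LC).
Step 2 — ω₀ = 1/√(0.0477·6.52e-06) = 1793 rad/s.
Step 3 — f₀ = ω₀/(2π) = 285.4 Hz.

f₀ = 285.4 Hz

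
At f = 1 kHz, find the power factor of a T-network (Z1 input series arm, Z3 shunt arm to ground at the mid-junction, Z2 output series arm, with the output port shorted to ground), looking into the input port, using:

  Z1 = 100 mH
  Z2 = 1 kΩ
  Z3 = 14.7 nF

Step 1 — Angular frequency: ω = 2π·f = 2π·1000 = 6283 rad/s.
Step 2 — Component impedances:
  Z1: Z = jωL = j·6283·0.1 = 0 + j628.3 Ω
  Z2: Z = R = 1000 Ω
  Z3: Z = 1/(jωC) = -j/(ω·C) = 0 - j1.083e+04 Ω
Step 3 — With the output port shorted to ground, the output series arm Z2 runs from the junction to ground; the shunt arm Z3 also runs from the junction to ground. They appear in parallel: Z3 || Z2 = 991.5 - j91.58 Ω.
Step 4 — Series with input arm Z1: Z_in = Z1 + (Z3 || Z2) = 991.5 + j536.7 Ω = 1127∠28.4° Ω.
Step 5 — Power factor: PF = cos(φ) = Re(Z)/|Z| = 991.54/1127.5 = 0.8794.
Step 6 — Type: Im(Z) = 536.7 ⇒ lagging (phase φ = 28.4°).

PF = 0.8794 (lagging, φ = 28.4°)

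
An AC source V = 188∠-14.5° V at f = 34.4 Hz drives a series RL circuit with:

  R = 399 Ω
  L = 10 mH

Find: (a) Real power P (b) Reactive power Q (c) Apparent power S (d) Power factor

Step 1 — Angular frequency: ω = 2π·f = 2π·34.4 = 216.1 rad/s.
Step 2 — Component impedances:
  R: Z = R = 399 Ω
  L: Z = jωL = j·216.1·0.01 = 0 + j2.161 Ω
Step 3 — Series combination: Z_total = R + L = 399 + j2.161 Ω = 399∠0.3° Ω.
Step 4 — Source phasor: V = 188∠-14.5° V = 182 - j47.07 V.
Step 5 — Current: I = V / Z = 0.4555 - j0.1204 A = 0.4712∠-14.8° A.
Step 6 — Complex power: S = V·I* = 88.58 + j0.4798 VA.
Step 7 — Real power: P = Re(S) = 88.58 W.
Step 8 — Reactive power: Q = Im(S) = 0.4798 VAR.
Step 9 — Apparent power: |S| = 88.58 VA.
Step 10 — Power factor: PF = P/|S| = 1 (lagging).

(a) P = 88.58 W  (b) Q = 0.4798 VAR  (c) S = 88.58 VA  (d) PF = 1 (lagging)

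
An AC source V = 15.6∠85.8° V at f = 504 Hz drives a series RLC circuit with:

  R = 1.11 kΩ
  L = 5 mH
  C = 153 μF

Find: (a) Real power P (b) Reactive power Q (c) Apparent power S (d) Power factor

Step 1 — Angular frequency: ω = 2π·f = 2π·504 = 3167 rad/s.
Step 2 — Component impedances:
  R: Z = R = 1110 Ω
  L: Z = jωL = j·3167·0.005 = 0 + j15.83 Ω
  C: Z = 1/(jωC) = -j/(ω·C) = 0 - j2.064 Ω
Step 3 — Series combination: Z_total = R + L + C = 1110 + j13.77 Ω = 1110∠0.7° Ω.
Step 4 — Source phasor: V = 15.6∠85.8° V = 1.143 + j15.56 V.
Step 5 — Current: I = V / Z = 0.001203 + j0.014 A = 0.01405∠85.1° A.
Step 6 — Complex power: S = V·I* = 0.2192 + j0.002719 VA.
Step 7 — Real power: P = Re(S) = 0.2192 W.
Step 8 — Reactive power: Q = Im(S) = 0.002719 VAR.
Step 9 — Apparent power: |S| = 0.2192 VA.
Step 10 — Power factor: PF = P/|S| = 0.9999 (lagging).

(a) P = 0.2192 W  (b) Q = 0.002719 VAR  (c) S = 0.2192 VA  (d) PF = 0.9999 (lagging)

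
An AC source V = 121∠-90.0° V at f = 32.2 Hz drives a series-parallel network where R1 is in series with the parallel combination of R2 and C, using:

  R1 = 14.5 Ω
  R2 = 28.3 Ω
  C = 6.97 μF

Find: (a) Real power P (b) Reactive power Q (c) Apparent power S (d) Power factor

Step 1 — Angular frequency: ω = 2π·f = 2π·32.2 = 202.3 rad/s.
Step 2 — Component impedances:
  R1: Z = R = 14.5 Ω
  R2: Z = R = 28.3 Ω
  C: Z = 1/(jωC) = -j/(ω·C) = 0 - j709.1 Ω
Step 3 — Parallel branch: R2 || C = 1/(1/R2 + 1/C) = 28.26 - j1.128 Ω.
Step 4 — Series with R1: Z_total = R1 + (R2 || C) = 42.76 - j1.128 Ω = 42.77∠-1.5° Ω.
Step 5 — Source phasor: V = 121∠-90.0° V = 0 - j121 V.
Step 6 — Current: I = V / Z = 0.07459 - j2.828 A = 2.829∠-88.5° A.
Step 7 — Complex power: S = V·I* = 342.2 - j9.025 VA.
Step 8 — Real power: P = Re(S) = 342.2 W.
Step 9 — Reactive power: Q = Im(S) = -9.025 VAR.
Step 10 — Apparent power: |S| = 342.3 VA.
Step 11 — Power factor: PF = P/|S| = 0.9997 (leading).

(a) P = 342.2 W  (b) Q = -9.025 VAR  (c) S = 342.3 VA  (d) PF = 0.9997 (leading)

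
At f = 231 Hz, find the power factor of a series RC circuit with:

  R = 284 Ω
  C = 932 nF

Step 1 — Angular frequency: ω = 2π·f = 2π·231 = 1451 rad/s.
Step 2 — Component impedances:
  R: Z = R = 284 Ω
  C: Z = 1/(jωC) = -j/(ω·C) = 0 - j739.3 Ω
Step 3 — Series combination: Z_total = R + C = 284 - j739.3 Ω = 791.9∠-69.0° Ω.
Step 4 — Power factor: PF = cos(φ) = Re(Z)/|Z| = 284/791.9 = 0.3586.
Step 5 — Type: Im(Z) = -739.3 ⇒ leading (phase φ = -69.0°).

PF = 0.3586 (leading, φ = -69.0°)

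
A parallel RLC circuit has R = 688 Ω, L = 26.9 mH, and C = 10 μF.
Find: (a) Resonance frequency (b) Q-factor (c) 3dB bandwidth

Step 1 — Resonance: ω₀ = 1/√(LC) = 1/√(0.0269·1e-05) = 1928 rad/s.
Step 2 — f₀ = ω₀/(2π) = 306.9 Hz.
Step 3 — Parallel Q: Q = R/(ω₀L) = 688/(1928·0.0269) = 13.27.
Step 4 — Bandwidth: Δω = ω₀/Q = 145.3 rad/s; BW = Δω/(2π) = 23.13 Hz.

(a) f₀ = 306.9 Hz  (b) Q = 13.27  (c) BW = 23.13 Hz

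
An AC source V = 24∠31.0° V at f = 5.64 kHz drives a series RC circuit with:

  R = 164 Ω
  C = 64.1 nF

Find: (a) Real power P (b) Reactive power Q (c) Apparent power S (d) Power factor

Step 1 — Angular frequency: ω = 2π·f = 2π·5640 = 3.544e+04 rad/s.
Step 2 — Component impedances:
  R: Z = R = 164 Ω
  C: Z = 1/(jωC) = -j/(ω·C) = 0 - j440.2 Ω
Step 3 — Series combination: Z_total = R + C = 164 - j440.2 Ω = 469.8∠-69.6° Ω.
Step 4 — Source phasor: V = 24∠31.0° V = 20.57 + j12.36 V.
Step 5 — Current: I = V / Z = -0.00937 + j0.05022 A = 0.05109∠100.6° A.
Step 6 — Complex power: S = V·I* = 0.428 - j1.149 VA.
Step 7 — Real power: P = Re(S) = 0.428 W.
Step 8 — Reactive power: Q = Im(S) = -1.149 VAR.
Step 9 — Apparent power: |S| = 1.226 VA.
Step 10 — Power factor: PF = P/|S| = 0.3491 (leading).

(a) P = 0.428 W  (b) Q = -1.149 VAR  (c) S = 1.226 VA  (d) PF = 0.3491 (leading)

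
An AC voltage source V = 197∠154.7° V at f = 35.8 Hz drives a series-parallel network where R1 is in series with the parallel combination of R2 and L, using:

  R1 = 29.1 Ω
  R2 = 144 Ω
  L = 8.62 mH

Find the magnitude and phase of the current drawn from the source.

Step 1 — Angular frequency: ω = 2π·f = 2π·35.8 = 224.9 rad/s.
Step 2 — Component impedances:
  R1: Z = R = 29.1 Ω
  R2: Z = R = 144 Ω
  L: Z = jωL = j·224.9·0.00862 = 0 + j1.939 Ω
Step 3 — Parallel branch: R2 || L = 1/(1/R2 + 1/L) = 0.0261 + j1.939 Ω.
Step 4 — Series with R1: Z_total = R1 + (R2 || L) = 29.13 + j1.939 Ω = 29.19∠3.8° Ω.
Step 5 — Source phasor: V = 197∠154.7° V = -178.1 + j84.19 V.
Step 6 — Ohm's law: I = V / Z_total = (-178.1 + j84.19) / (29.13 + j1.939) = -5.896 + j3.283 A.
Step 7 — Convert to polar: |I| = 6.749 A, ∠I = 150.9°.

I = 6.749∠150.9° A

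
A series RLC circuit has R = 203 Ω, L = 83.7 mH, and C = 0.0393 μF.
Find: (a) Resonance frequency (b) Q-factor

Step 1 — Resonance condition Im(Z)=0 gives ω₀ = 1/√(LC).
Step 2 — ω₀ = 1/√(0.0837·3.93e-08) = 1.744e+04 rad/s.
Step 3 — f₀ = ω₀/(2π) = 2775 Hz.
Step 4 — Series Q: Q = ω₀L/R = 1.744e+04·0.0837/203 = 7.189.

(a) f₀ = 2775 Hz  (b) Q = 7.189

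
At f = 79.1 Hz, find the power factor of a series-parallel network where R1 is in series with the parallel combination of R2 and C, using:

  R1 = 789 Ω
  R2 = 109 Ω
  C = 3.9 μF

Step 1 — Angular frequency: ω = 2π·f = 2π·79.1 = 497 rad/s.
Step 2 — Component impedances:
  R1: Z = R = 789 Ω
  R2: Z = R = 109 Ω
  C: Z = 1/(jωC) = -j/(ω·C) = 0 - j515.9 Ω
Step 3 — Parallel branch: R2 || C = 1/(1/R2 + 1/C) = 104.3 - j22.04 Ω.
Step 4 — Series with R1: Z_total = R1 + (R2 || C) = 893.3 - j22.04 Ω = 893.6∠-1.4° Ω.
Step 5 — Power factor: PF = cos(φ) = Re(Z)/|Z| = 893.3/893.6 = 0.9997.
Step 6 — Type: Im(Z) = -22.04 ⇒ leading (phase φ = -1.4°).

PF = 0.9997 (leading, φ = -1.4°)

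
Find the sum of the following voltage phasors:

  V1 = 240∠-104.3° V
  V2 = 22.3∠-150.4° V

Step 1 — Convert each phasor to rectangular form:
  V1 = 240·(cos(-104.3°) + j·sin(-104.3°)) = -59.28 - j232.6 V
  V2 = 22.3·(cos(-150.4°) + j·sin(-150.4°)) = -19.39 - j11.01 V
Step 2 — Sum components: V_total = -78.67 - j243.6 V.
Step 3 — Convert to polar: |V_total| = 256 V, ∠V_total = -107.9°.

V_total = 256∠-107.9° V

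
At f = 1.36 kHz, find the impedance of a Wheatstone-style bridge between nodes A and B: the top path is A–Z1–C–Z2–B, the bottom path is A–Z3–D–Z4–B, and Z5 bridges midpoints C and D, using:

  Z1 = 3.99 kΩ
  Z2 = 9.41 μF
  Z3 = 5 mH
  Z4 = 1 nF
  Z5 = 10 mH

Step 1 — Angular frequency: ω = 2π·f = 2π·1360 = 8545 rad/s.
Step 2 — Component impedances:
  Z1: Z = R = 3990 Ω
  Z2: Z = 1/(jωC) = -j/(ω·C) = 0 - j12.44 Ω
  Z3: Z = jωL = j·8545·0.005 = 0 + j42.73 Ω
  Z4: Z = 1/(jωC) = -j/(ω·C) = 0 - j1.17e+05 Ω
  Z5: Z = jωL = j·8545·0.01 = 0 + j85.45 Ω
Step 3 — Bridge requires nodal analysis (the Z5 bridge couples midpoints C and D, so the two paths cannot be reduced to a simple series/parallel combination). Setting node B to ground and injecting 1 A at node A, the 3-node admittance system at A, C, D solves to V_A = Z_AB = 4.117 + j115.7 Ω = 115.7∠88.0° Ω.

Z = 4.117 + j115.7 Ω = 115.7∠88.0° Ω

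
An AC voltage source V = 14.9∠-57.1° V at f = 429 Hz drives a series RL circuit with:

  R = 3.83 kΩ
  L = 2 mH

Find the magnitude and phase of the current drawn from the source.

Step 1 — Angular frequency: ω = 2π·f = 2π·429 = 2695 rad/s.
Step 2 — Component impedances:
  R: Z = R = 3830 Ω
  L: Z = jωL = j·2695·0.002 = 0 + j5.391 Ω
Step 3 — Series combination: Z_total = R + L = 3830 + j5.391 Ω = 3830∠0.1° Ω.
Step 4 — Source phasor: V = 14.9∠-57.1° V = 8.093 - j12.51 V.
Step 5 — Ohm's law: I = V / Z_total = (8.093 - j12.51) / (3830 + j5.391) = 0.002109 - j0.003269 A.
Step 6 — Convert to polar: |I| = 0.00389 A, ∠I = -57.2°.

I = 0.00389∠-57.2° A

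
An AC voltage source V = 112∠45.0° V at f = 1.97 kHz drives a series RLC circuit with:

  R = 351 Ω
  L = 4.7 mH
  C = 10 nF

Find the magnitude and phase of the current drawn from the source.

Step 1 — Angular frequency: ω = 2π·f = 2π·1970 = 1.238e+04 rad/s.
Step 2 — Component impedances:
  R: Z = R = 351 Ω
  L: Z = jωL = j·1.238e+04·0.0047 = 0 + j58.18 Ω
  C: Z = 1/(jωC) = -j/(ω·C) = 0 - j8079 Ω
Step 3 — Series combination: Z_total = R + L + C = 351 - j8021 Ω = 8028∠-87.5° Ω.
Step 4 — Source phasor: V = 112∠45.0° V = 79.2 + j79.2 V.
Step 5 — Ohm's law: I = V / Z_total = (79.2 + j79.2) / (351 - j8021) = -0.009424 + j0.01029 A.
Step 6 — Convert to polar: |I| = 0.01395 A, ∠I = 132.5°.

I = 0.01395∠132.5° A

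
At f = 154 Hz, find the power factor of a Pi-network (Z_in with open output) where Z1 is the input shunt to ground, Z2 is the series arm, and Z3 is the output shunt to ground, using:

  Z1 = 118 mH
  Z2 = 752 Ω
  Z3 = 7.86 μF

Step 1 — Angular frequency: ω = 2π·f = 2π·154 = 967.6 rad/s.
Step 2 — Component impedances:
  Z1: Z = jωL = j·967.6·0.118 = 0 + j114.2 Ω
  Z2: Z = R = 752 Ω
  Z3: Z = 1/(jωC) = -j/(ω·C) = 0 - j131.5 Ω
Step 3 — With open output, the series arm Z2 and the output shunt Z3 appear in series to ground: Z2 + Z3 = 752 - j131.5 Ω.
Step 4 — Parallel with input shunt Z1: Z_in = Z1 || (Z2 + Z3) = 17.33 + j114.6 Ω = 115.9∠81.4° Ω.
Step 5 — Power factor: PF = cos(φ) = Re(Z)/|Z| = 17.33/115.9 = 0.1495.
Step 6 — Type: Im(Z) = 114.6 ⇒ lagging (phase φ = 81.4°).

PF = 0.1495 (lagging, φ = 81.4°)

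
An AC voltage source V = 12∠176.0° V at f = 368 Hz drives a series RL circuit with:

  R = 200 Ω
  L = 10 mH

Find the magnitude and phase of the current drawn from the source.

Step 1 — Angular frequency: ω = 2π·f = 2π·368 = 2312 rad/s.
Step 2 — Component impedances:
  R: Z = R = 200 Ω
  L: Z = jωL = j·2312·0.01 = 0 + j23.12 Ω
Step 3 — Series combination: Z_total = R + L = 200 + j23.12 Ω = 201.3∠6.6° Ω.
Step 4 — Source phasor: V = 12∠176.0° V = -11.97 + j0.8371 V.
Step 5 — Ohm's law: I = V / Z_total = (-11.97 + j0.8371) / (200 + j23.12) = -0.05859 + j0.01096 A.
Step 6 — Convert to polar: |I| = 0.0596 A, ∠I = 169.4°.

I = 0.0596∠169.4° A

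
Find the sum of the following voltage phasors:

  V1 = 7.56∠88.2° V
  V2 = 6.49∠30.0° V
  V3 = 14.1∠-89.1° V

Step 1 — Convert each phasor to rectangular form:
  V1 = 7.56·(cos(88.2°) + j·sin(88.2°)) = 0.2375 + j7.556 V
  V2 = 6.49·(cos(30.0°) + j·sin(30.0°)) = 5.621 + j3.245 V
  V3 = 14.1·(cos(-89.1°) + j·sin(-89.1°)) = 0.2215 - j14.1 V
Step 2 — Sum components: V_total = 6.079 - j3.297 V.
Step 3 — Convert to polar: |V_total| = 6.916 V, ∠V_total = -28.5°.

V_total = 6.916∠-28.5° V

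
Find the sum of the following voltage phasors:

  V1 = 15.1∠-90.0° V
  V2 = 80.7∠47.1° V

Step 1 — Convert each phasor to rectangular form:
  V1 = 15.1·(cos(-90.0°) + j·sin(-90.0°)) = 0 - j15.1 V
  V2 = 80.7·(cos(47.1°) + j·sin(47.1°)) = 54.93 + j59.12 V
Step 2 — Sum components: V_total = 54.93 + j44.02 V.
Step 3 — Convert to polar: |V_total| = 70.39 V, ∠V_total = 38.7°.

V_total = 70.39∠38.7° V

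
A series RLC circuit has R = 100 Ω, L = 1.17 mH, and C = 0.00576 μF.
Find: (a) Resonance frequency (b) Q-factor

Step 1 — Resonance condition Im(Z)=0 gives ω₀ = 1/√(LC).
Step 2 — ω₀ = 1/√(0.00117·5.76e-09) = 3.852e+05 rad/s.
Step 3 — f₀ = ω₀/(2π) = 6.131e+04 Hz.
Step 4 — Series Q: Q = ω₀L/R = 3.852e+05·0.00117/100 = 4.507.

(a) f₀ = 6.131e+04 Hz  (b) Q = 4.507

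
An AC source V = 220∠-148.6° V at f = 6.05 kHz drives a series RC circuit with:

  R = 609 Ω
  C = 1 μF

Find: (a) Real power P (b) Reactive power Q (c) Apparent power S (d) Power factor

Step 1 — Angular frequency: ω = 2π·f = 2π·6050 = 3.801e+04 rad/s.
Step 2 — Component impedances:
  R: Z = R = 609 Ω
  C: Z = 1/(jωC) = -j/(ω·C) = 0 - j26.31 Ω
Step 3 — Series combination: Z_total = R + C = 609 - j26.31 Ω = 609.6∠-2.5° Ω.
Step 4 — Source phasor: V = 220∠-148.6° V = -187.8 - j114.6 V.
Step 5 — Current: I = V / Z = -0.2997 - j0.2012 A = 0.3609∠-146.1° A.
Step 6 — Complex power: S = V·I* = 79.33 - j3.427 VA.
Step 7 — Real power: P = Re(S) = 79.33 W.
Step 8 — Reactive power: Q = Im(S) = -3.427 VAR.
Step 9 — Apparent power: |S| = 79.4 VA.
Step 10 — Power factor: PF = P/|S| = 0.9991 (leading).

(a) P = 79.33 W  (b) Q = -3.427 VAR  (c) S = 79.4 VA  (d) PF = 0.9991 (leading)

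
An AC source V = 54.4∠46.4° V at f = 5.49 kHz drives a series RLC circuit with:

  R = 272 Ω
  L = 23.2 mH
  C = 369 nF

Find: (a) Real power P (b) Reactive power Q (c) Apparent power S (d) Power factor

Step 1 — Angular frequency: ω = 2π·f = 2π·5490 = 3.449e+04 rad/s.
Step 2 — Component impedances:
  R: Z = R = 272 Ω
  L: Z = jωL = j·3.449e+04·0.0232 = 0 + j800.3 Ω
  C: Z = 1/(jωC) = -j/(ω·C) = 0 - j78.56 Ω
Step 3 — Series combination: Z_total = R + L + C = 272 + j721.7 Ω = 771.3∠69.3° Ω.
Step 4 — Source phasor: V = 54.4∠46.4° V = 37.52 + j39.39 V.
Step 5 — Current: I = V / Z = 0.06495 - j0.0275 A = 0.07053∠-22.9° A.
Step 6 — Complex power: S = V·I* = 1.353 + j3.59 VA.
Step 7 — Real power: P = Re(S) = 1.353 W.
Step 8 — Reactive power: Q = Im(S) = 3.59 VAR.
Step 9 — Apparent power: |S| = 3.837 VA.
Step 10 — Power factor: PF = P/|S| = 0.3527 (lagging).

(a) P = 1.353 W  (b) Q = 3.59 VAR  (c) S = 3.837 VA  (d) PF = 0.3527 (lagging)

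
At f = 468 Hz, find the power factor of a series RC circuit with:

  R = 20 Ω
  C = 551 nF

Step 1 — Angular frequency: ω = 2π·f = 2π·468 = 2941 rad/s.
Step 2 — Component impedances:
  R: Z = R = 20 Ω
  C: Z = 1/(jωC) = -j/(ω·C) = 0 - j617.2 Ω
Step 3 — Series combination: Z_total = R + C = 20 - j617.2 Ω = 617.5∠-88.1° Ω.
Step 4 — Power factor: PF = cos(φ) = Re(Z)/|Z| = 20/617.5 = 0.03239.
Step 5 — Type: Im(Z) = -617.2 ⇒ leading (phase φ = -88.1°).

PF = 0.03239 (leading, φ = -88.1°)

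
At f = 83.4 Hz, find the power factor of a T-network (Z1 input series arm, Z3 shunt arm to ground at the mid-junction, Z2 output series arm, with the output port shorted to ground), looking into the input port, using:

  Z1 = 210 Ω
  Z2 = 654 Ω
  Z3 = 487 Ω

Step 1 — Angular frequency: ω = 2π·f = 2π·83.4 = 524 rad/s.
Step 2 — Component impedances:
  Z1: Z = R = 210 Ω
  Z2: Z = R = 654 Ω
  Z3: Z = R = 487 Ω
Step 3 — With the output port shorted to ground, the output series arm Z2 runs from the junction to ground; the shunt arm Z3 also runs from the junction to ground. They appear in parallel: Z3 || Z2 = 279.1 Ω.
Step 4 — Series with input arm Z1: Z_in = Z1 + (Z3 || Z2) = 489.1 Ω = 489.1∠0.0° Ω.
Step 5 — Power factor: PF = cos(φ) = Re(Z)/|Z| = 489.1/489.1 = 1.
Step 6 — Type: Im(Z) = 0 ⇒ unity (phase φ = 0.0°).

PF = 1 (unity, φ = 0.0°)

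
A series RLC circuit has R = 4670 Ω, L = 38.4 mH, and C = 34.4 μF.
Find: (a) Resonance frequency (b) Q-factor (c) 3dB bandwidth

Step 1 — Resonance condition Im(Z)=0 gives ω₀ = 1/√(LC).
Step 2 — ω₀ = 1/√(0.0384·3.44e-05) = 870.1 rad/s.
Step 3 — f₀ = ω₀/(2π) = 138.5 Hz.
Step 4 — Series Q: Q = ω₀L/R = 870.1·0.0384/4670 = 0.007154.
Step 5 — 3dB bandwidth: Δω = ω₀/Q = 1.216e+05 rad/s; BW = Δω/(2π) = 1.936e+04 Hz.

(a) f₀ = 138.5 Hz  (b) Q = 0.007154  (c) BW = 1.936e+04 Hz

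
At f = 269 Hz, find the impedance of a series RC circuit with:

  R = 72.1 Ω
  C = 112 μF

Step 1 — Angular frequency: ω = 2π·f = 2π·269 = 1690 rad/s.
Step 2 — Component impedances:
  R: Z = R = 72.1 Ω
  C: Z = 1/(jωC) = -j/(ω·C) = 0 - j5.283 Ω
Step 3 — Series combination: Z_total = R + C = 72.1 - j5.283 Ω = 72.29∠-4.2° Ω.

Z = 72.1 - j5.283 Ω = 72.29∠-4.2° Ω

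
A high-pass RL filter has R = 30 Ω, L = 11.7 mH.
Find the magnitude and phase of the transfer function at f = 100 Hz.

Step 1 — Angular frequency: ω = 2π·100 = 628.3 rad/s.
Step 2 — Transfer function: H(jω) = jωL/(R + jωL).
Step 3 — Numerator jωL = j·7.351; denominator R + jωL = 30 + j7.351.
Step 4 — H = 0.05665 + j0.2312.
Step 5 — Magnitude: |H| = 0.238 (-12.5 dB); phase: φ = 76.2°.

|H| = 0.238 (-12.5 dB), φ = 76.2°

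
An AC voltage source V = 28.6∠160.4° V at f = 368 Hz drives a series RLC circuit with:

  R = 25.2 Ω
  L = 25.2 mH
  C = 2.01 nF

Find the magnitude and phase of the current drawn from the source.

Step 1 — Angular frequency: ω = 2π·f = 2π·368 = 2312 rad/s.
Step 2 — Component impedances:
  R: Z = R = 25.2 Ω
  L: Z = jωL = j·2312·0.0252 = 0 + j58.27 Ω
  C: Z = 1/(jωC) = -j/(ω·C) = 0 - j2.152e+05 Ω
Step 3 — Series combination: Z_total = R + L + C = 25.2 - j2.151e+05 Ω = 2.151e+05∠-90.0° Ω.
Step 4 — Source phasor: V = 28.6∠160.4° V = -26.94 + j9.594 V.
Step 5 — Ohm's law: I = V / Z_total = (-26.94 + j9.594) / (25.2 - j2.151e+05) = -4.461e-05 - j0.0001252 A.
Step 6 — Convert to polar: |I| = 0.000133 A, ∠I = -109.6°.

I = 0.000133∠-109.6° A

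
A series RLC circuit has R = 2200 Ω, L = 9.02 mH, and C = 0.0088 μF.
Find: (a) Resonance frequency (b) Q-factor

Step 1 — Resonance condition Im(Z)=0 gives ω₀ = 1/√(LC).
Step 2 — ω₀ = 1/√(0.00902·8.8e-09) = 1.122e+05 rad/s.
Step 3 — f₀ = ω₀/(2π) = 1.786e+04 Hz.
Step 4 — Series Q: Q = ω₀L/R = 1.122e+05·0.00902/2200 = 0.4602.

(a) f₀ = 1.786e+04 Hz  (b) Q = 0.4602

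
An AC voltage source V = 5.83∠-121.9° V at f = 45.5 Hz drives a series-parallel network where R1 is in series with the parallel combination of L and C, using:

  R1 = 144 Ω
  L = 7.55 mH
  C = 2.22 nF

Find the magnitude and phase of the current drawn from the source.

Step 1 — Angular frequency: ω = 2π·f = 2π·45.5 = 285.9 rad/s.
Step 2 — Component impedances:
  R1: Z = R = 144 Ω
  L: Z = jωL = j·285.9·0.00755 = 0 + j2.158 Ω
  C: Z = 1/(jωC) = -j/(ω·C) = 0 - j1.576e+06 Ω
Step 3 — Parallel branch: L || C = 1/(1/L + 1/C) = 0 + j2.158 Ω.
Step 4 — Series with R1: Z_total = R1 + (L || C) = 144 + j2.158 Ω = 144∠0.9° Ω.
Step 5 — Source phasor: V = 5.83∠-121.9° V = -3.081 - j4.95 V.
Step 6 — Ohm's law: I = V / Z_total = (-3.081 - j4.95) / (144 + j2.158) = -0.0219 - j0.03404 A.
Step 7 — Convert to polar: |I| = 0.04048 A, ∠I = -122.8°.

I = 0.04048∠-122.8° A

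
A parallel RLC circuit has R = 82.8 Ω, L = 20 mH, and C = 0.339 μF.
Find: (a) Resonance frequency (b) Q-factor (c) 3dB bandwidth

Step 1 — Resonance: ω₀ = 1/√(LC) = 1/√(0.02·3.39e-07) = 1.214e+04 rad/s.
Step 2 — f₀ = ω₀/(2π) = 1933 Hz.
Step 3 — Parallel Q: Q = R/(ω₀L) = 82.8/(1.214e+04·0.02) = 0.3409.
Step 4 — Bandwidth: Δω = ω₀/Q = 3.563e+04 rad/s; BW = Δω/(2π) = 5670 Hz.

(a) f₀ = 1933 Hz  (b) Q = 0.3409  (c) BW = 5670 Hz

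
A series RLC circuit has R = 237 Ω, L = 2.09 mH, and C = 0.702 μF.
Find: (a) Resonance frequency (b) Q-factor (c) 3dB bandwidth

Step 1 — Resonance: ω₀ = 1/√(LC) = 1/√(0.00209·7.02e-07) = 2.611e+04 rad/s.
Step 2 — f₀ = ω₀/(2π) = 4155 Hz.
Step 3 — Series Q: Q = ω₀L/R = 2.611e+04·0.00209/237 = 0.2302.
Step 4 — Bandwidth: Δω = ω₀/Q = 1.134e+05 rad/s; BW = Δω/(2π) = 1.805e+04 Hz.

(a) f₀ = 4155 Hz  (b) Q = 0.2302  (c) BW = 1.805e+04 Hz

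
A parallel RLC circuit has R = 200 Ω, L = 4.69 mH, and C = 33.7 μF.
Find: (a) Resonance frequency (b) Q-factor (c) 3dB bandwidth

Step 1 — Resonance: ω₀ = 1/√(LC) = 1/√(0.00469·3.37e-05) = 2515 rad/s.
Step 2 — f₀ = ω₀/(2π) = 400.3 Hz.
Step 3 — Parallel Q: Q = R/(ω₀L) = 200/(2515·0.00469) = 16.95.
Step 4 — Bandwidth: Δω = ω₀/Q = 148.4 rad/s; BW = Δω/(2π) = 23.61 Hz.

(a) f₀ = 400.3 Hz  (b) Q = 16.95  (c) BW = 23.61 Hz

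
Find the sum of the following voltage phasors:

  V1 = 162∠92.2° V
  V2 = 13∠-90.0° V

Step 1 — Convert each phasor to rectangular form:
  V1 = 162·(cos(92.2°) + j·sin(92.2°)) = -6.219 + j161.9 V
  V2 = 13·(cos(-90.0°) + j·sin(-90.0°)) = 0 - j13 V
Step 2 — Sum components: V_total = -6.219 + j148.9 V.
Step 3 — Convert to polar: |V_total| = 149 V, ∠V_total = 92.4°.

V_total = 149∠92.4° V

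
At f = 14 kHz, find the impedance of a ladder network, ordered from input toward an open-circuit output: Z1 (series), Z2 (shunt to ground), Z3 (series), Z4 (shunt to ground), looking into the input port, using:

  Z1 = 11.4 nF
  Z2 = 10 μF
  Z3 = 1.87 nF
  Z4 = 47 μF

Step 1 — Angular frequency: ω = 2π·f = 2π·1.4e+04 = 8.796e+04 rad/s.
Step 2 — Component impedances:
  Z1: Z = 1/(jωC) = -j/(ω·C) = 0 - j997.2 Ω
  Z2: Z = 1/(jωC) = -j/(ω·C) = 0 - j1.137 Ω
  Z3: Z = 1/(jωC) = -j/(ω·C) = 0 - j6079 Ω
  Z4: Z = 1/(jωC) = -j/(ω·C) = 0 - j0.2419 Ω
Step 3 — Ladder network (open output): work backward from the far end, alternating series and parallel combinations. Z_in = 0 - j998.3 Ω = 998.3∠-90.0° Ω.

Z = 0 - j998.3 Ω = 998.3∠-90.0° Ω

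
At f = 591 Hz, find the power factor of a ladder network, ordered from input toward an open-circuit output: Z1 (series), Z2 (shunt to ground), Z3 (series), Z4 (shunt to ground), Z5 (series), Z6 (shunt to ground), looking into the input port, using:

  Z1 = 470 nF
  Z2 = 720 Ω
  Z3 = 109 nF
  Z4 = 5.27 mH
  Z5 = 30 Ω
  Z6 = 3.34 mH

Step 1 — Angular frequency: ω = 2π·f = 2π·591 = 3713 rad/s.
Step 2 — Component impedances:
  Z1: Z = 1/(jωC) = -j/(ω·C) = 0 - j573 Ω
  Z2: Z = R = 720 Ω
  Z3: Z = 1/(jωC) = -j/(ω·C) = 0 - j2471 Ω
  Z4: Z = jωL = j·3713·0.00527 = 0 + j19.57 Ω
  Z5: Z = R = 30 Ω
  Z6: Z = jωL = j·3713·0.00334 = 0 + j12.4 Ω
Step 3 — Ladder network (open output): work backward from the far end, alternating series and parallel combinations. Z_in = 662.7 - j767 Ω = 1014∠-49.2° Ω.
Step 4 — Power factor: PF = cos(φ) = Re(Z)/|Z| = 662.68/1013.6 = 0.6538.
Step 5 — Type: Im(Z) = -767 ⇒ leading (phase φ = -49.2°).

PF = 0.6538 (leading, φ = -49.2°)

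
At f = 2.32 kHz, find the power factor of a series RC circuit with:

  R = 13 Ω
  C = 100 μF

Step 1 — Angular frequency: ω = 2π·f = 2π·2320 = 1.458e+04 rad/s.
Step 2 — Component impedances:
  R: Z = R = 13 Ω
  C: Z = 1/(jωC) = -j/(ω·C) = 0 - j0.686 Ω
Step 3 — Series combination: Z_total = R + C = 13 - j0.686 Ω = 13.02∠-3.0° Ω.
Step 4 — Power factor: PF = cos(φ) = Re(Z)/|Z| = 13/13.018 = 0.9986.
Step 5 — Type: Im(Z) = -0.686 ⇒ leading (phase φ = -3.0°).

PF = 0.9986 (leading, φ = -3.0°)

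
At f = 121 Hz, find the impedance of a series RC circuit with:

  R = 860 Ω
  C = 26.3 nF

Step 1 — Angular frequency: ω = 2π·f = 2π·121 = 760.3 rad/s.
Step 2 — Component impedances:
  R: Z = R = 860 Ω
  C: Z = 1/(jωC) = -j/(ω·C) = 0 - j5.001e+04 Ω
Step 3 — Series combination: Z_total = R + C = 860 - j5.001e+04 Ω = 5.002e+04∠-89.0° Ω.

Z = 860 - j5.001e+04 Ω = 5.002e+04∠-89.0° Ω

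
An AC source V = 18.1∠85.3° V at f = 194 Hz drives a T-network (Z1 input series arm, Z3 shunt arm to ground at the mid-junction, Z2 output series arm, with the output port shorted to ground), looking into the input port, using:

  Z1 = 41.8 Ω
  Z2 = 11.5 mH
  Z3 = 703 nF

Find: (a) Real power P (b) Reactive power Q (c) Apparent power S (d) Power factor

Step 1 — Angular frequency: ω = 2π·f = 2π·194 = 1219 rad/s.
Step 2 — Component impedances:
  Z1: Z = R = 41.8 Ω
  Z2: Z = jωL = j·1219·0.0115 = 0 + j14.02 Ω
  Z3: Z = 1/(jωC) = -j/(ω·C) = 0 - j1167 Ω
Step 3 — With the output port shorted to ground, the output series arm Z2 runs from the junction to ground; the shunt arm Z3 also runs from the junction to ground. They appear in parallel: Z3 || Z2 = 0 + j14.19 Ω.
Step 4 — Series with input arm Z1: Z_in = Z1 + (Z3 || Z2) = 41.8 + j14.19 Ω = 44.14∠18.7° Ω.
Step 5 — Source phasor: V = 18.1∠85.3° V = 1.483 + j18.04 V.
Step 6 — Current: I = V / Z = 0.1632 + j0.3762 A = 0.41∠66.6° A.
Step 7 — Complex power: S = V·I* = 7.028 + j2.385 VA.
Step 8 — Real power: P = Re(S) = 7.028 W.
Step 9 — Reactive power: Q = Im(S) = 2.385 VAR.
Step 10 — Apparent power: |S| = 7.422 VA.
Step 11 — Power factor: PF = P/|S| = 0.9469 (lagging).

(a) P = 7.028 W  (b) Q = 2.385 VAR  (c) S = 7.422 VA  (d) PF = 0.9469 (lagging)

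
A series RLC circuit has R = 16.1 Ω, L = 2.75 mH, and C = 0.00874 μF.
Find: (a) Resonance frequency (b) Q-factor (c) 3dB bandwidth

Step 1 — Resonance: ω₀ = 1/√(LC) = 1/√(0.00275·8.74e-09) = 2.04e+05 rad/s.
Step 2 — f₀ = ω₀/(2π) = 3.246e+04 Hz.
Step 3 — Series Q: Q = ω₀L/R = 2.04e+05·0.00275/16.1 = 34.84.
Step 4 — Bandwidth: Δω = ω₀/Q = 5855 rad/s; BW = Δω/(2π) = 931.8 Hz.

(a) f₀ = 3.246e+04 Hz  (b) Q = 34.84  (c) BW = 931.8 Hz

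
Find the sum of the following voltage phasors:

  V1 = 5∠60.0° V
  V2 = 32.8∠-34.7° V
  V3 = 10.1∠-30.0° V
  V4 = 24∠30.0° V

Step 1 — Convert each phasor to rectangular form:
  V1 = 5·(cos(60.0°) + j·sin(60.0°)) = 2.5 + j4.33 V
  V2 = 32.8·(cos(-34.7°) + j·sin(-34.7°)) = 26.97 - j18.67 V
  V3 = 10.1·(cos(-30.0°) + j·sin(-30.0°)) = 8.747 - j5.05 V
  V4 = 24·(cos(30.0°) + j·sin(30.0°)) = 20.78 + j12 V
Step 2 — Sum components: V_total = 59 - j7.392 V.
Step 3 — Convert to polar: |V_total| = 59.46 V, ∠V_total = -7.1°.

V_total = 59.46∠-7.1° V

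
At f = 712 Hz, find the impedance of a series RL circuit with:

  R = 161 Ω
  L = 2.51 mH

Step 1 — Angular frequency: ω = 2π·f = 2π·712 = 4474 rad/s.
Step 2 — Component impedances:
  R: Z = R = 161 Ω
  L: Z = jωL = j·4474·0.00251 = 0 + j11.23 Ω
Step 3 — Series combination: Z_total = R + L = 161 + j11.23 Ω = 161.4∠4.0° Ω.

Z = 161 + j11.23 Ω = 161.4∠4.0° Ω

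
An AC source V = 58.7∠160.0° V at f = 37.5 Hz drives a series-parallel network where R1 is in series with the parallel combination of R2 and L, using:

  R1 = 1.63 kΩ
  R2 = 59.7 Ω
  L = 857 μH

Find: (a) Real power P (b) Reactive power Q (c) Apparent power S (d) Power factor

Step 1 — Angular frequency: ω = 2π·f = 2π·37.5 = 235.6 rad/s.
Step 2 — Component impedances:
  R1: Z = R = 1630 Ω
  R2: Z = R = 59.7 Ω
  L: Z = jωL = j·235.6·0.000857 = 0 + j0.2019 Ω
Step 3 — Parallel branch: R2 || L = 1/(1/R2 + 1/L) = 0.000683 + j0.2019 Ω.
Step 4 — Series with R1: Z_total = R1 + (R2 || L) = 1630 + j0.2019 Ω = 1630∠0.0° Ω.
Step 5 — Source phasor: V = 58.7∠160.0° V = -55.16 + j20.08 V.
Step 6 — Current: I = V / Z = -0.03384 + j0.01232 A = 0.03601∠160.0° A.
Step 7 — Complex power: S = V·I* = 2.114 + j0.0002619 VA.
Step 8 — Real power: P = Re(S) = 2.114 W.
Step 9 — Reactive power: Q = Im(S) = 0.0002619 VAR.
Step 10 — Apparent power: |S| = 2.114 VA.
Step 11 — Power factor: PF = P/|S| = 1 (lagging).

(a) P = 2.114 W  (b) Q = 0.0002619 VAR  (c) S = 2.114 VA  (d) PF = 1 (lagging)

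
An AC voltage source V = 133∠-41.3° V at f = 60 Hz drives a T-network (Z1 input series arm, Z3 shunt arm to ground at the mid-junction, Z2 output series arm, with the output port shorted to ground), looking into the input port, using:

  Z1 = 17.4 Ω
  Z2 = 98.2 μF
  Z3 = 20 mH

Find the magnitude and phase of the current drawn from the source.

Step 1 — Angular frequency: ω = 2π·f = 2π·60 = 377 rad/s.
Step 2 — Component impedances:
  Z1: Z = R = 17.4 Ω
  Z2: Z = 1/(jωC) = -j/(ω·C) = 0 - j27.01 Ω
  Z3: Z = jωL = j·377·0.02 = 0 + j7.54 Ω
Step 3 — With the output port shorted to ground, the output series arm Z2 runs from the junction to ground; the shunt arm Z3 also runs from the junction to ground. They appear in parallel: Z3 || Z2 = 0 + j10.46 Ω.
Step 4 — Series with input arm Z1: Z_in = Z1 + (Z3 || Z2) = 17.4 + j10.46 Ω = 20.3∠31.0° Ω.
Step 5 — Source phasor: V = 133∠-41.3° V = 99.92 - j87.78 V.
Step 6 — Ohm's law: I = V / Z_total = (99.92 - j87.78) / (17.4 + j10.46) = 1.991 - j6.241 A.
Step 7 — Convert to polar: |I| = 6.551 A, ∠I = -72.3°.

I = 6.551∠-72.3° A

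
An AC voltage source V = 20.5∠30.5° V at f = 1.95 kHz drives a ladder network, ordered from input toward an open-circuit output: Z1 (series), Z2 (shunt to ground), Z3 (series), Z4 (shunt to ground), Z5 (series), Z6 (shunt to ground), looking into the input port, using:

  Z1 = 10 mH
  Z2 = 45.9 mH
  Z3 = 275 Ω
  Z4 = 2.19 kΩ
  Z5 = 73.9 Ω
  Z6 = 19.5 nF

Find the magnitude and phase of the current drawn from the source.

Step 1 — Angular frequency: ω = 2π·f = 2π·1950 = 1.225e+04 rad/s.
Step 2 — Component impedances:
  Z1: Z = jωL = j·1.225e+04·0.01 = 0 + j122.5 Ω
  Z2: Z = jωL = j·1.225e+04·0.0459 = 0 + j562.4 Ω
  Z3: Z = R = 275 Ω
  Z4: Z = R = 2190 Ω
  Z5: Z = R = 73.9 Ω
  Z6: Z = 1/(jωC) = -j/(ω·C) = 0 - j4186 Ω
Step 3 — Ladder network (open output): work backward from the far end, alternating series and parallel combinations. Z_in = 155.2 + j710.2 Ω = 727∠77.7° Ω.
Step 4 — Source phasor: V = 20.5∠30.5° V = 17.66 + j10.4 V.
Step 5 — Ohm's law: I = V / Z_total = (17.66 + j10.4) / (155.2 + j710.2) = 0.01917 - j0.02068 A.
Step 6 — Convert to polar: |I| = 0.0282 A, ∠I = -47.2°.

I = 0.0282∠-47.2° A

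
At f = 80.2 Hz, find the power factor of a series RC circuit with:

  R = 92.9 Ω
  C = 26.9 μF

Step 1 — Angular frequency: ω = 2π·f = 2π·80.2 = 503.9 rad/s.
Step 2 — Component impedances:
  R: Z = R = 92.9 Ω
  C: Z = 1/(jωC) = -j/(ω·C) = 0 - j73.77 Ω
Step 3 — Series combination: Z_total = R + C = 92.9 - j73.77 Ω = 118.6∠-38.5° Ω.
Step 4 — Power factor: PF = cos(φ) = Re(Z)/|Z| = 92.9/118.63 = 0.7831.
Step 5 — Type: Im(Z) = -73.77 ⇒ leading (phase φ = -38.5°).

PF = 0.7831 (leading, φ = -38.5°)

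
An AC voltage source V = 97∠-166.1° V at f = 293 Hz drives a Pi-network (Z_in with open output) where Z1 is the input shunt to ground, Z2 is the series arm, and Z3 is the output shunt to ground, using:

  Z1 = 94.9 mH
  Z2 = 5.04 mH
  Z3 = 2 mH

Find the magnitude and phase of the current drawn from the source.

Step 1 — Angular frequency: ω = 2π·f = 2π·293 = 1841 rad/s.
Step 2 — Component impedances:
  Z1: Z = jωL = j·1841·0.0949 = 0 + j174.7 Ω
  Z2: Z = jωL = j·1841·0.00504 = 0 + j9.279 Ω
  Z3: Z = jωL = j·1841·0.002 = 0 + j3.682 Ω
Step 3 — With open output, the series arm Z2 and the output shunt Z3 appear in series to ground: Z2 + Z3 = 0 + j12.96 Ω.
Step 4 — Parallel with input shunt Z1: Z_in = Z1 || (Z2 + Z3) = 0 + j12.07 Ω = 12.07∠90.0° Ω.
Step 5 — Source phasor: V = 97∠-166.1° V = -94.16 - j23.3 V.
Step 6 — Ohm's law: I = V / Z_total = (-94.16 - j23.3) / (0 + j12.07) = -1.931 + j7.804 A.
Step 7 — Convert to polar: |I| = 8.04 A, ∠I = 103.9°.

I = 8.04∠103.9° A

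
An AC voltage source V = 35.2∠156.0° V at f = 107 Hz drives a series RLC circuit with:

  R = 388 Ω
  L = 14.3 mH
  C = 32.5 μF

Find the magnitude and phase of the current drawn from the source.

Step 1 — Angular frequency: ω = 2π·f = 2π·107 = 672.3 rad/s.
Step 2 — Component impedances:
  R: Z = R = 388 Ω
  L: Z = jωL = j·672.3·0.0143 = 0 + j9.614 Ω
  C: Z = 1/(jωC) = -j/(ω·C) = 0 - j45.77 Ω
Step 3 — Series combination: Z_total = R + L + C = 388 - j36.15 Ω = 389.7∠-5.3° Ω.
Step 4 — Source phasor: V = 35.2∠156.0° V = -32.16 + j14.32 V.
Step 5 — Ohm's law: I = V / Z_total = (-32.16 + j14.32) / (388 - j36.15) = -0.08557 + j0.02893 A.
Step 6 — Convert to polar: |I| = 0.09033 A, ∠I = 161.3°.

I = 0.09033∠161.3° A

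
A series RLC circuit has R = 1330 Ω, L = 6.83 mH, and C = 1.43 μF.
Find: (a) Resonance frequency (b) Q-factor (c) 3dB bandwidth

Step 1 — Resonance: ω₀ = 1/√(LC) = 1/√(0.00683·1.43e-06) = 1.012e+04 rad/s.
Step 2 — f₀ = ω₀/(2π) = 1610 Hz.
Step 3 — Series Q: Q = ω₀L/R = 1.012e+04·0.00683/1330 = 0.05196.
Step 4 — Bandwidth: Δω = ω₀/Q = 1.947e+05 rad/s; BW = Δω/(2π) = 3.099e+04 Hz.

(a) f₀ = 1610 Hz  (b) Q = 0.05196  (c) BW = 3.099e+04 Hz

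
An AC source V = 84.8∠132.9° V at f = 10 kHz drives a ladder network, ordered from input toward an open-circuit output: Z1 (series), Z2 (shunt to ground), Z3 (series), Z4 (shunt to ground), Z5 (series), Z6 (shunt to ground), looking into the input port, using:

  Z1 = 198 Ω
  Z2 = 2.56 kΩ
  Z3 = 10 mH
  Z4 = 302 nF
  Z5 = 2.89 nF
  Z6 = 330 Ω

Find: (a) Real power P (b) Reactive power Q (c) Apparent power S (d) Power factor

Step 1 — Angular frequency: ω = 2π·f = 2π·1e+04 = 6.283e+04 rad/s.
Step 2 — Component impedances:
  Z1: Z = R = 198 Ω
  Z2: Z = R = 2560 Ω
  Z3: Z = jωL = j·6.283e+04·0.01 = 0 + j628.3 Ω
  Z4: Z = 1/(jωC) = -j/(ω·C) = 0 - j52.7 Ω
  Z5: Z = 1/(jωC) = -j/(ω·C) = 0 - j5507 Ω
  Z6: Z = R = 330 Ω
Step 3 — Ladder network (open output): work backward from the far end, alternating series and parallel combinations. Z_in = 321.4 + j548.3 Ω = 635.6∠59.6° Ω.
Step 4 — Source phasor: V = 84.8∠132.9° V = -57.73 + j62.12 V.
Step 5 — Current: I = V / Z = 0.03839 + j0.1278 A = 0.1334∠73.3° A.
Step 6 — Complex power: S = V·I* = 5.722 + j9.76 VA.
Step 7 — Real power: P = Re(S) = 5.722 W.
Step 8 — Reactive power: Q = Im(S) = 9.76 VAR.
Step 9 — Apparent power: |S| = 11.31 VA.
Step 10 — Power factor: PF = P/|S| = 0.5057 (lagging).

(a) P = 5.722 W  (b) Q = 9.76 VAR  (c) S = 11.31 VA  (d) PF = 0.5057 (lagging)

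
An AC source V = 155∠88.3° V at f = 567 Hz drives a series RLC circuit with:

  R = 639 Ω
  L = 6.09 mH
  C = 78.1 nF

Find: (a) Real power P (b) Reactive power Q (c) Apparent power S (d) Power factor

Step 1 — Angular frequency: ω = 2π·f = 2π·567 = 3563 rad/s.
Step 2 — Component impedances:
  R: Z = R = 639 Ω
  L: Z = jωL = j·3563·0.00609 = 0 + j21.7 Ω
  C: Z = 1/(jωC) = -j/(ω·C) = 0 - j3594 Ω
Step 3 — Series combination: Z_total = R + L + C = 639 - j3572 Ω = 3629∠-79.9° Ω.
Step 4 — Source phasor: V = 155∠88.3° V = 4.598 + j154.9 V.
Step 5 — Current: I = V / Z = -0.0418 + j0.008764 A = 0.04271∠168.2° A.
Step 6 — Complex power: S = V·I* = 1.166 - j6.517 VA.
Step 7 — Real power: P = Re(S) = 1.166 W.
Step 8 — Reactive power: Q = Im(S) = -6.517 VAR.
Step 9 — Apparent power: |S| = 6.62 VA.
Step 10 — Power factor: PF = P/|S| = 0.1761 (leading).

(a) P = 1.166 W  (b) Q = -6.517 VAR  (c) S = 6.62 VA  (d) PF = 0.1761 (leading)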